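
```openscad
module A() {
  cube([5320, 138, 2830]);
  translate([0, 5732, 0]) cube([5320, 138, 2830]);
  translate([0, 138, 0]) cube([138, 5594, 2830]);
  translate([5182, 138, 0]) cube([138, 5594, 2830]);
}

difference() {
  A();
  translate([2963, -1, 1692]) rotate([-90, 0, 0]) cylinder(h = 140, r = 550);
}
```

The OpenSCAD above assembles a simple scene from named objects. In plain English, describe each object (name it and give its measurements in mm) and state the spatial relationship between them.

A is a box-shaped house frame (walls only): outside footprint 5320×5870 mm, wall height 2830 mm, wall thickness 138 mm. The two y-facing walls run the full x-width; the two x-facing walls fit between the inner faces of the y-facing walls.

The house frame has a circular hole of radius 550 mm through its front wall, centred at (x = 2963, z = 1692).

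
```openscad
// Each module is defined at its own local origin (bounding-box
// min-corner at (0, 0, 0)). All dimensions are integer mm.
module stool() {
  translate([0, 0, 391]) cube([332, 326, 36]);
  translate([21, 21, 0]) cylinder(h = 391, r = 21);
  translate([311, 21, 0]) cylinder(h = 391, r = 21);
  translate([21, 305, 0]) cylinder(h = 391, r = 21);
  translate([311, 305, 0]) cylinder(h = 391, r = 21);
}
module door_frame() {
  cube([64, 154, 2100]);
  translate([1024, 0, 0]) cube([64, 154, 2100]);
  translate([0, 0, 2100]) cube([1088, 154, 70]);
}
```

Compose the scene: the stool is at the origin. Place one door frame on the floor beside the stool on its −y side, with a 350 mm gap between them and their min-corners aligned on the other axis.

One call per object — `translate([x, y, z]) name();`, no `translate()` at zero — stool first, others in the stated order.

stool();
translate([0, -504, 0]) door_frame();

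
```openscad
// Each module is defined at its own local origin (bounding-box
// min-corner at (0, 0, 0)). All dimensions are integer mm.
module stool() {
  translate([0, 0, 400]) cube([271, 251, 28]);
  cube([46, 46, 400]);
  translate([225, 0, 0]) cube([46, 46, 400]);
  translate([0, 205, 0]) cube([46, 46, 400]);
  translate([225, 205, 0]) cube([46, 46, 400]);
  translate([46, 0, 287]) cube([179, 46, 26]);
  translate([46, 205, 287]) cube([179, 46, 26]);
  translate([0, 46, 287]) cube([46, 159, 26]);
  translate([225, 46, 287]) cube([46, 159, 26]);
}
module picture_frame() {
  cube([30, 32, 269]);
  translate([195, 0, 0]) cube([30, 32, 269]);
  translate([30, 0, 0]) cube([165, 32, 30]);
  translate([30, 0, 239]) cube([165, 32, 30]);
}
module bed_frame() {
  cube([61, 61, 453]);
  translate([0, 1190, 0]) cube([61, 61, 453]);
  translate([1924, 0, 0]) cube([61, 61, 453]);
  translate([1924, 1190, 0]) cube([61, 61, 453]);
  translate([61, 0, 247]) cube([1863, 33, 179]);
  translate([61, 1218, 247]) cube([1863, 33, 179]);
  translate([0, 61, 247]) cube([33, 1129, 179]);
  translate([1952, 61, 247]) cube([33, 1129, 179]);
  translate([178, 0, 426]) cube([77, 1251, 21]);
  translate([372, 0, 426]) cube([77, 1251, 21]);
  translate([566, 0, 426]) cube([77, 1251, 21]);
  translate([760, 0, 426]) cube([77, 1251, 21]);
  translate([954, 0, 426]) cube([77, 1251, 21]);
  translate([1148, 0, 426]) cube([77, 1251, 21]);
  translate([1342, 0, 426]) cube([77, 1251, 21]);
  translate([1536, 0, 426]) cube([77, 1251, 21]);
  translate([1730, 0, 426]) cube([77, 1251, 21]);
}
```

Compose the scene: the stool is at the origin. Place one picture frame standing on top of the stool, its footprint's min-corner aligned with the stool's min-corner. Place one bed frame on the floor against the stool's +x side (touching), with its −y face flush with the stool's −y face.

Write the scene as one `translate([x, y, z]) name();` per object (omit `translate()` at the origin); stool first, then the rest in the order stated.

stool();
translate([0, 0, 428]) picture_frame();
translate([271, 0, 0]) bed_frame();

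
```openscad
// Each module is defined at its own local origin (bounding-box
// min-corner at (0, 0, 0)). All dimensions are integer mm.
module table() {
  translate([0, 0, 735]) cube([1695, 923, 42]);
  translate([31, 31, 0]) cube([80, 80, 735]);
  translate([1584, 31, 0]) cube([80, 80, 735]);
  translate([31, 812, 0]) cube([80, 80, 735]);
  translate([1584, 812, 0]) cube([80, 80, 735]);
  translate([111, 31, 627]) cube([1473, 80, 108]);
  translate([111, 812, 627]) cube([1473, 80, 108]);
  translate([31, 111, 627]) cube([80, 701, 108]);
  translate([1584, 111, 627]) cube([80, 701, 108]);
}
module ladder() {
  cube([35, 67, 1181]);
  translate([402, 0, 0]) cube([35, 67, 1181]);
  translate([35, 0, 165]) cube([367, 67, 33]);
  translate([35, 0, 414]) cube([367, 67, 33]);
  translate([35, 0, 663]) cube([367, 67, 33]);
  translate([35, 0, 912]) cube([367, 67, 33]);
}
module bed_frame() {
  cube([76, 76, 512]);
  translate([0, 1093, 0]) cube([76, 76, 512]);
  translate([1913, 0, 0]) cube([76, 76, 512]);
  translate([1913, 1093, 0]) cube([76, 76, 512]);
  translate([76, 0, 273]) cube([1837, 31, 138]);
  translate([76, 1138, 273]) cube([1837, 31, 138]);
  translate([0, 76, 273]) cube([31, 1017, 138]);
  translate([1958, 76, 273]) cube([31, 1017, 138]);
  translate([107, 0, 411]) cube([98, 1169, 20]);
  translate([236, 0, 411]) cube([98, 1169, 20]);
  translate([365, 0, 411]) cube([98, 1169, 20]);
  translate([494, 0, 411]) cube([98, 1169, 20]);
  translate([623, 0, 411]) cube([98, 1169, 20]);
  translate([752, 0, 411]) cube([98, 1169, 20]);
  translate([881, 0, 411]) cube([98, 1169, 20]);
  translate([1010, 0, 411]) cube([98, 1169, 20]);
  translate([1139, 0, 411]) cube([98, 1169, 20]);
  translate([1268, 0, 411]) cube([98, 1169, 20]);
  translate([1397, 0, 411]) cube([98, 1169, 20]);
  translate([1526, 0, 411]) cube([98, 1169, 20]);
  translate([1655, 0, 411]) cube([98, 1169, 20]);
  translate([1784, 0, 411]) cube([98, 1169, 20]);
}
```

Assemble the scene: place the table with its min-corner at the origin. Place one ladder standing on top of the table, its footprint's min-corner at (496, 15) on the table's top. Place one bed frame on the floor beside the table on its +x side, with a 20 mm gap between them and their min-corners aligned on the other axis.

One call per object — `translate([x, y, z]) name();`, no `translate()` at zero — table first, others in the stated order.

table();
translate([496, 15, 777]) ladder();
translate([1715, 0, 0]) bed_frame();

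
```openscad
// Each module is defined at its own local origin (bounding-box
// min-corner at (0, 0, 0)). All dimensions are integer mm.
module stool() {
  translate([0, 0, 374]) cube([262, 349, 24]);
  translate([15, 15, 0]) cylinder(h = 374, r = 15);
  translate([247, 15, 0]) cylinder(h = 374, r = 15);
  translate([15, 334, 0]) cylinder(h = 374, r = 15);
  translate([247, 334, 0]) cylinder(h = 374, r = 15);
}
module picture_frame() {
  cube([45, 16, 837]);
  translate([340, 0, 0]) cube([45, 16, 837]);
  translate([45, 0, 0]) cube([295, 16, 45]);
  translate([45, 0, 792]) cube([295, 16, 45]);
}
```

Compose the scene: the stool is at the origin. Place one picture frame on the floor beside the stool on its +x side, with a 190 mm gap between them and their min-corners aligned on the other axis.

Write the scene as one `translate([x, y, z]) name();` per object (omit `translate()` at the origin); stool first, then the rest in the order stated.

stool();
translate([452, 0, 0]) picture_frame();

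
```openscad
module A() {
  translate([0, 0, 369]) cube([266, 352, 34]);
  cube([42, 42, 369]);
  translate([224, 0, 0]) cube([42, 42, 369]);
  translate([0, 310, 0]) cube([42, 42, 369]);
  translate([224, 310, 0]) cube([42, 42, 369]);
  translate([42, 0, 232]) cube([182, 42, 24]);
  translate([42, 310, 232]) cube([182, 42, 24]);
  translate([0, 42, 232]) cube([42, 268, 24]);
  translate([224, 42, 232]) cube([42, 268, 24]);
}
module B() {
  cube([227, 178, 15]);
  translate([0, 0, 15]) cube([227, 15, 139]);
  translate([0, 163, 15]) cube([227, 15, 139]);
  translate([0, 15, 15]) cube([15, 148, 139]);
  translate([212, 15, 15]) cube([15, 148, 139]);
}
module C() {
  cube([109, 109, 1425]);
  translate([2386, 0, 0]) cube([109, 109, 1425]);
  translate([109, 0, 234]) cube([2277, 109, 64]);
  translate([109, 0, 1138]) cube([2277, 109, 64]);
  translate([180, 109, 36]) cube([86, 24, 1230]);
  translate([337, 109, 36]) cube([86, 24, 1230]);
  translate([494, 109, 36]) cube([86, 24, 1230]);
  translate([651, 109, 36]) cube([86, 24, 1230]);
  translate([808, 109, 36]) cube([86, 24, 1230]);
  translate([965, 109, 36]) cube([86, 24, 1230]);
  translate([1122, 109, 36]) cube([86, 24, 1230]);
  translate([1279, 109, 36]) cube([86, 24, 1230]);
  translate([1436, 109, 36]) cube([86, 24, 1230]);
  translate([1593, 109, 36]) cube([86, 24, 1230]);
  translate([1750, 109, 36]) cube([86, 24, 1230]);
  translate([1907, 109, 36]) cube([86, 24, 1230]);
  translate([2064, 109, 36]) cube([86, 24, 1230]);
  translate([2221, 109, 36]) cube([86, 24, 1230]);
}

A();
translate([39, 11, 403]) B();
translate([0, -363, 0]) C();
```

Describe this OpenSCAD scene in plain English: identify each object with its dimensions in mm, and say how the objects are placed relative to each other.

A is a four-legged stool. The seat is a 266×352×34 mm slab whose top surface is at z = 403 mm; four square legs, each 42×42 mm in cross-section, run from the floor (z = 0) to the underside of the seat, each flush with a corner of the seat. Four stretchers, 42 mm wide and 24 mm tall, connect adjacent legs with their undersides at z = 232 mm, each running between the inner faces of the legs it joins and aligned with the legs' outer faces on the other axis.

B is an open storage box with external size 227×178×154 mm and wall thickness 15 mm (the base is also 15 mm thick). The base covers the whole footprint; the four walls stand on the base, with the y-facing walls full-width and the x-facing walls fitting between their inner faces.

C is a fence section. Two 109×109 mm posts, 1425 mm tall, stand on the floor with a clear span of 2277 mm between their inner faces. Two horizontal rails of 109×64 mm section span the gap between the posts with their undersides at z = 234 mm and z = 1138 mm, flush with the posts' −y face. 14 pickets, each 86 mm wide, 24 mm thick and 1230 mm tall, are fixed to the +y face of the rails with their bottoms at z = 36 mm, evenly spaced across the span with equal gaps (rounded down to the nearest mm) at the −x end and between each pair — any rounding remainder accumulates at the +x end.

The open box is on top of the stool. The fence section is on the floor beside the stool on its −y side.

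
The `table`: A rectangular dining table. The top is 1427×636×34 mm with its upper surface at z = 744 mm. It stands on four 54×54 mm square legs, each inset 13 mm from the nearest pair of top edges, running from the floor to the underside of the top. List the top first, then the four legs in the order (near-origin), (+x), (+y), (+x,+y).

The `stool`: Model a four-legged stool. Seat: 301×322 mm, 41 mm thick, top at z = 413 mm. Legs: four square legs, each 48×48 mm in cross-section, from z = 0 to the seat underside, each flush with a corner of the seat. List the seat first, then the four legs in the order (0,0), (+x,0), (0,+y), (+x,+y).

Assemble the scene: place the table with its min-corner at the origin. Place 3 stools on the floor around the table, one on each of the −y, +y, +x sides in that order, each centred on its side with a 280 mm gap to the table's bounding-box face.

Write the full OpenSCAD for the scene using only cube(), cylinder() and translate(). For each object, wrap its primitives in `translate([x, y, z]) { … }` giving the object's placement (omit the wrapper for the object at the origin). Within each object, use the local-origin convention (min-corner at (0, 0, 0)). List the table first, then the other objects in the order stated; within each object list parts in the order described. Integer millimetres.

translate([0, 0, 710]) cube([1427, 636, 34]);
translate([13, 13, 0]) cube([54, 54, 710]);
translate([1360, 13, 0]) cube([54, 54, 710]);
translate([13, 569, 0]) cube([54, 54, 710]);
translate([1360, 569, 0]) cube([54, 54, 710]);
translate([563, -602, 0]) {
  translate([0, 0, 372]) cube([301, 322, 41]);
  cube([48, 48, 372]);
  translate([253, 0, 0]) cube([48, 48, 372]);
  translate([0, 274, 0]) cube([48, 48, 372]);
  translate([253, 274, 0]) cube([48, 48, 372]);
}
translate([563, 916, 0]) {
  translate([0, 0, 372]) cube([301, 322, 41]);
  cube([48, 48, 372]);
  translate([253, 0, 0]) cube([48, 48, 372]);
  translate([0, 274, 0]) cube([48, 48, 372]);
  translate([253, 274, 0]) cube([48, 48, 372]);
}
translate([1707, 157, 0]) {
  translate([0, 0, 372]) cube([301, 322, 41]);
  cube([48, 48, 372]);
  translate([253, 0, 0]) cube([48, 48, 372]);
  translate([0, 274, 0]) cube([48, 48, 372]);
  translate([253, 274, 0]) cube([48, 48, 372]);
}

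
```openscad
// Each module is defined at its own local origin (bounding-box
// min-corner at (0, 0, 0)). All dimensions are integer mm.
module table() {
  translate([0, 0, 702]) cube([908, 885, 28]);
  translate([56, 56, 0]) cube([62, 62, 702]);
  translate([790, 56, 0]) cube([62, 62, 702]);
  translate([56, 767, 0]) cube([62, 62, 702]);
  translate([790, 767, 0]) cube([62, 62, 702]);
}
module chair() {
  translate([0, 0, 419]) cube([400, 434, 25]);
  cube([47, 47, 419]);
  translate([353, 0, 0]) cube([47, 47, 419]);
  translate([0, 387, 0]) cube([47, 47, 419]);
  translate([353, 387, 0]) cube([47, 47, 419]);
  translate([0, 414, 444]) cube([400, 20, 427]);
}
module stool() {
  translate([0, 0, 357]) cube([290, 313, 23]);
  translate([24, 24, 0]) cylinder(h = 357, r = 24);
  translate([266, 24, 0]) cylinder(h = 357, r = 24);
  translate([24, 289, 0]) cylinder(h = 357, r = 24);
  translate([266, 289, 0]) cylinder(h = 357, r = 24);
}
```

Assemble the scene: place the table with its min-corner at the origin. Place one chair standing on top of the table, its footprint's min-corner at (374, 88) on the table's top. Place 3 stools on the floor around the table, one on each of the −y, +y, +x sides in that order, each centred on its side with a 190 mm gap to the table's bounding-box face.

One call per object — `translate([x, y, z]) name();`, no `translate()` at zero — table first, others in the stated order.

table();
translate([374, 88, 730]) chair();
translate([309, -503, 0]) stool();
translate([309, 1075, 0]) stool();
translate([1098, 286, 0]) stool();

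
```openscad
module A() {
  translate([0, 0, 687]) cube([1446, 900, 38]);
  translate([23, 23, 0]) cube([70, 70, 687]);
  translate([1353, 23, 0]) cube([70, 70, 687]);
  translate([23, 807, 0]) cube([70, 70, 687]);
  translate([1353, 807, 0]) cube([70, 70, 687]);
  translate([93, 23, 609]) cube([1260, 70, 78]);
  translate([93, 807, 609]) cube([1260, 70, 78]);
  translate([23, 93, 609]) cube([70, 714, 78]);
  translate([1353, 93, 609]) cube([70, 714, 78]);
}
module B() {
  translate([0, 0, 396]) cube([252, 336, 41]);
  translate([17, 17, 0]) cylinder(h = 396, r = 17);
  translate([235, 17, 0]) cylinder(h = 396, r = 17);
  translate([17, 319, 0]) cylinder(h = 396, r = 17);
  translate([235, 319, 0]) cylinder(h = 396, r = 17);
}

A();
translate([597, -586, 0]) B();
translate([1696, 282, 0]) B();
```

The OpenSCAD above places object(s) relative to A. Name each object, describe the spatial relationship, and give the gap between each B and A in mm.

Each stool's nearest face is 250 mm from the table's bounding box.

A is a table. B is a stool. Two stools sit around the table at the −y, +x sides. The gap between each stool and the table is 250 mm.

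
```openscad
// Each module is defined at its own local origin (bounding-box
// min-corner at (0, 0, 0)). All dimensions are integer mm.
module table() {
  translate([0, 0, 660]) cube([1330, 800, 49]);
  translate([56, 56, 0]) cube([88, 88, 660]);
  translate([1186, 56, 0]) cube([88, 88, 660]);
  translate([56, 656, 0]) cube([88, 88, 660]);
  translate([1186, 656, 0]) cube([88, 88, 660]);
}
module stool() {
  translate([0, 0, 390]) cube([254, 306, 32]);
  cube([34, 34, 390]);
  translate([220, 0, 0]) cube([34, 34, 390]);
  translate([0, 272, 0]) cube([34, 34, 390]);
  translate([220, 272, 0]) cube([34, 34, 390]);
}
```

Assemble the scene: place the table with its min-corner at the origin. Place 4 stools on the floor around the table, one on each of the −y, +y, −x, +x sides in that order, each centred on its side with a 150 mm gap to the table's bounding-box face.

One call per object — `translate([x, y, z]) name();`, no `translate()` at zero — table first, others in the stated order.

table();
translate([538, -456, 0]) stool();
translate([538, 950, 0]) stool();
translate([-404, 247, 0]) stool();
translate([1480, 247, 0]) stool();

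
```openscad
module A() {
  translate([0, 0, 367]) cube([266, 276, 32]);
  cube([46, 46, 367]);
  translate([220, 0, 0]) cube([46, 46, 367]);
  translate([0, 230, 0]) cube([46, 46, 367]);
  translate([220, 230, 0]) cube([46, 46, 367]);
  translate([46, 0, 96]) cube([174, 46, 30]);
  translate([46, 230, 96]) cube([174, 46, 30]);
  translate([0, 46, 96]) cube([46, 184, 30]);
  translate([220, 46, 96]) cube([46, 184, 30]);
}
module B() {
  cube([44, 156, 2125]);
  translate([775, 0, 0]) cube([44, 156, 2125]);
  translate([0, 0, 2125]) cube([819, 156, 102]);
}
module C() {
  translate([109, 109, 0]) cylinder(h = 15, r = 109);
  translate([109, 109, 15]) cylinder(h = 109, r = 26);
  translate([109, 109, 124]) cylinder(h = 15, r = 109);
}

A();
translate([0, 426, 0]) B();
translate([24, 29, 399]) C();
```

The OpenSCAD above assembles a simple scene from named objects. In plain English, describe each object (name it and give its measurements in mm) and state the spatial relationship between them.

A is a four-legged stool. The seat is a 266×276×32 mm slab whose top surface is at z = 399 mm; four square legs, each 46×46 mm in cross-section, run from the floor (z = 0) to the underside of the seat, each flush with a corner of the seat. Four stretchers, 46 mm wide and 30 mm tall, connect adjacent legs with their undersides at z = 96 mm, each running between the inner faces of the legs it joins and aligned with the legs' outer faces on the other axis.

B is a door frame. The clear opening is 731 mm wide and 2125 mm high. Two 44 mm wide jambs, 156 mm deep, stand either side of the opening from the floor to the top of the opening. A 102 mm thick head sits across the top of both jambs, spanning the full outside width of the frame.

C is a spool: two coaxial disc flanges of radius 109 mm and thickness 15 mm, joined by a core cylinder of radius 26 mm and height 109 mm. The lower flange rests on z = 0 and the three cylinders share a vertical axis.

The door frame is on the floor beside the stool on its +y side. The spool is on top of the stool, centred.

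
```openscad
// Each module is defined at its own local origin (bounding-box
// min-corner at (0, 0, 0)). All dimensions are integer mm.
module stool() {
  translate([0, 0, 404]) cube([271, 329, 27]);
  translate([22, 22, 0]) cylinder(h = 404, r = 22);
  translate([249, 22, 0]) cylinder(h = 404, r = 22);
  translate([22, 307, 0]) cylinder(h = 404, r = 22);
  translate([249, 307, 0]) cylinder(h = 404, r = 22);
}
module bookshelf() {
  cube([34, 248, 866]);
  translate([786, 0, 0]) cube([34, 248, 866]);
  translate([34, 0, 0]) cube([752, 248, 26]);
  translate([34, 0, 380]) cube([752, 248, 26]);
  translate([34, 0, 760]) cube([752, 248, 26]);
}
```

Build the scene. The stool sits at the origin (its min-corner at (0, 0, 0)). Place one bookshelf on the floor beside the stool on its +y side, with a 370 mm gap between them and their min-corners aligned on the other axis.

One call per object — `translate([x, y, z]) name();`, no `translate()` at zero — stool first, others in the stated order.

stool();
translate([0, 699, 0]) bookshelf();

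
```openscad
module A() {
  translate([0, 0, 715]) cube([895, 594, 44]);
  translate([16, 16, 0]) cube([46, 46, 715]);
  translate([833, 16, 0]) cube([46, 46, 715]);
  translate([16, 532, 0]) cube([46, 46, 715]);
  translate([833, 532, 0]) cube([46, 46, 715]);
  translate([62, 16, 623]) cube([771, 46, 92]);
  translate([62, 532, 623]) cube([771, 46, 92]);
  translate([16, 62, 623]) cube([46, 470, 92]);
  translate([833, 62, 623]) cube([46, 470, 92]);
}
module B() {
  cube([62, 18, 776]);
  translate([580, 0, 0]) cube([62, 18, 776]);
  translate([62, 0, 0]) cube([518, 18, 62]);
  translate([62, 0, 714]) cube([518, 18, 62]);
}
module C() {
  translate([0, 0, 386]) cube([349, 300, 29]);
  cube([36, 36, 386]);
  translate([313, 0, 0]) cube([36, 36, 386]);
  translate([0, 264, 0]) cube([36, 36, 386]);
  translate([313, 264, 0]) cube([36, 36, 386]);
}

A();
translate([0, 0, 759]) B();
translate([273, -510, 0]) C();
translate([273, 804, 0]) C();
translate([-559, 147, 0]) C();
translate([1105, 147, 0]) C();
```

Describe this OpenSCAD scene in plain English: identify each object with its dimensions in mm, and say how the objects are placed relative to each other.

A is a table: top 895 mm (x) × 594 mm (y), 44 mm thick, upper face at z = 759 mm, on four 46×46 mm square legs, each inset 16 mm from the nearest pair of top edges, running from z = 0 to the bottom of the top. Four apron rails, 46 mm thick and 92 mm tall, run between adjacent legs with their top edges flush with the underside of the top and their outer faces flush with the legs' outer faces.

B is a rectangular picture frame lying in the x–z plane (depth along y). The opening is 518 mm wide (x) by 652 mm tall (z), surrounded by a border 62 mm wide on all four sides. The frame is 18 mm deep and is made of two full-height vertical stiles with two horizontal rails fitted between them.

C is a simple wooden stool: a rectangular seat 349 mm (x) by 300 mm (y), 29 mm thick, top face at z = 415 mm, on four square legs, each 36×36 mm in cross-section. The legs rest on z = 0, each flush with a corner of the seat.

The picture frame is on top of the table. Four stools sit around the table at the −y, +y, −x, +x sides.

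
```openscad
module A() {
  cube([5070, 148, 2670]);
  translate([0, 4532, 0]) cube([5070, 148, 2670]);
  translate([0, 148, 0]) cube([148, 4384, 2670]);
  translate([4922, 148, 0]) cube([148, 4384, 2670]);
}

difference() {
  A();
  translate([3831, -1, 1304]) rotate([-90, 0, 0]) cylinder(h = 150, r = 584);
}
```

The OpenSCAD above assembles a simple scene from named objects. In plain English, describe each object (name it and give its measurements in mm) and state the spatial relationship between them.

A is a box-shaped house frame (walls only): outside footprint 5070×4680 mm, wall height 2670 mm, wall thickness 148 mm. The two y-facing walls run the full x-width; the two x-facing walls fit between the inner faces of the y-facing walls.

The house frame has a circular hole of radius 584 mm through its front wall, centred at (x = 3831, z = 1304).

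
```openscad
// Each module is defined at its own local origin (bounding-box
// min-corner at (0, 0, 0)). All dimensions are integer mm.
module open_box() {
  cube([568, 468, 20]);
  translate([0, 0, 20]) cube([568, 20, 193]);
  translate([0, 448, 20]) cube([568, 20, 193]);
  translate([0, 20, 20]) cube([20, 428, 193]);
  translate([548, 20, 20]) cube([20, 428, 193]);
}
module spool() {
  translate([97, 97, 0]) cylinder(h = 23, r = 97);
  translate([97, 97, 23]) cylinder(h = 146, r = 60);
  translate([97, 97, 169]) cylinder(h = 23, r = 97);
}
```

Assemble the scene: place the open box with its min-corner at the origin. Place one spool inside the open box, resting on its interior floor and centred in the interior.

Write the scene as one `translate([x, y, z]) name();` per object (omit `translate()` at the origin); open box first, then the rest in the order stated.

open_box();
translate([187, 137, 20]) spool();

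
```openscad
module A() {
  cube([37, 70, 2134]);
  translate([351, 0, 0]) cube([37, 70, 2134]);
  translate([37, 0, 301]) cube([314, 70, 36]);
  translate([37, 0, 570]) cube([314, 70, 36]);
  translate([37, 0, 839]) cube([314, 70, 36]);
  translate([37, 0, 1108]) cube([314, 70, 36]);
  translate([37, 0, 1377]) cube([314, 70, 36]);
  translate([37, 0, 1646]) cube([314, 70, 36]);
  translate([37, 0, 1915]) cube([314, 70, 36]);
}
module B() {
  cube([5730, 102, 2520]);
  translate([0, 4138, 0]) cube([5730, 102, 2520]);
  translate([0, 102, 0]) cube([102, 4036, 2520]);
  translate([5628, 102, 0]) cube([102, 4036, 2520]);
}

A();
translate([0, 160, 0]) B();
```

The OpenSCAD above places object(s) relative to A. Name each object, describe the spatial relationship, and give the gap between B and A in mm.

The house frame's nearest face is 90 mm from the ladder's +y face.

A is a ladder. B is a house frame. The house frame is on the floor beside the ladder on its +y side. The gap between the house frame and the ladder is 90 mm.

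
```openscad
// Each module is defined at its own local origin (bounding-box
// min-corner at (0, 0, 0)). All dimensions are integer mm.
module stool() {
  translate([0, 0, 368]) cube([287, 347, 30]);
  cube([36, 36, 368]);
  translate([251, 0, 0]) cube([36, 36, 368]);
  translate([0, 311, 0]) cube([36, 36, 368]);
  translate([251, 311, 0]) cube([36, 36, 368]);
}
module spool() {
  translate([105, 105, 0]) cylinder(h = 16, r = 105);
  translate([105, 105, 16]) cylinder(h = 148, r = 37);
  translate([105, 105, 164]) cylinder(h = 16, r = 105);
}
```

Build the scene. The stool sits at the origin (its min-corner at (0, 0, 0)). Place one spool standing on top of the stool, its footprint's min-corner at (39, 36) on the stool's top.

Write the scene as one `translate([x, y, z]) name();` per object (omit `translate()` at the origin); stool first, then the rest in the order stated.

stool();
translate([39, 36, 398]) spool();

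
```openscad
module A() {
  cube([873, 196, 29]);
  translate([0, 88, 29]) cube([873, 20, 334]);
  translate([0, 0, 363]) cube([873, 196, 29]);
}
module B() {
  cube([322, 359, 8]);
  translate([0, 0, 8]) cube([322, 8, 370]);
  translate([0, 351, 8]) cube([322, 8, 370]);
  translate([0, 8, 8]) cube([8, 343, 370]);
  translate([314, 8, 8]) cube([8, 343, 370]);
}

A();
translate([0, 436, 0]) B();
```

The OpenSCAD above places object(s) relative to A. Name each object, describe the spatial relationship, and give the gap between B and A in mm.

A is an I-beam. B is an open box. The open box is on the floor beside the I-beam on its +y side. The gap between the open box and the I-beam is 240 mm.

The open box's nearest face is 240 mm from the I-beam's +y face.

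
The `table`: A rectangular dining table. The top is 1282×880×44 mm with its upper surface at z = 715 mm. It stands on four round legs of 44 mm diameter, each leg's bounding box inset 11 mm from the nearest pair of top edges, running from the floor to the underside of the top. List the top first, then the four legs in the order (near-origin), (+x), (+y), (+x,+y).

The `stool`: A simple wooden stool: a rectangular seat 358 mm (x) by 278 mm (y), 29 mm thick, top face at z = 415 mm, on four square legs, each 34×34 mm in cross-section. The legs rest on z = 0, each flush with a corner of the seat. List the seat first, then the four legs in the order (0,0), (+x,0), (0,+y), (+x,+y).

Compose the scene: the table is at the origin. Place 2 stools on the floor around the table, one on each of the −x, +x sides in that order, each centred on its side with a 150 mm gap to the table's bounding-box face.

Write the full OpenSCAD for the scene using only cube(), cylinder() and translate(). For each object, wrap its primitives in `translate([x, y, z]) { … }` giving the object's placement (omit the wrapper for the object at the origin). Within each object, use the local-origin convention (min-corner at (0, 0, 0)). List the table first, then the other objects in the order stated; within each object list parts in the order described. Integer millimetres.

translate([0, 0, 671]) cube([1282, 880, 44]);
translate([33, 33, 0]) cylinder(h = 671, r = 22);
translate([1249, 33, 0]) cylinder(h = 671, r = 22);
translate([33, 847, 0]) cylinder(h = 671, r = 22);
translate([1249, 847, 0]) cylinder(h = 671, r = 22);
translate([-508, 301, 0]) {
  translate([0, 0, 386]) cube([358, 278, 29]);
  cube([34, 34, 386]);
  translate([324, 0, 0]) cube([34, 34, 386]);
  translate([0, 244, 0]) cube([34, 34, 386]);
  translate([324, 244, 0]) cube([34, 34, 386]);
}
translate([1432, 301, 0]) {
  translate([0, 0, 386]) cube([358, 278, 29]);
  cube([34, 34, 386]);
  translate([324, 0, 0]) cube([34, 34, 386]);
  translate([0, 244, 0]) cube([34, 34, 386]);
  translate([324, 244, 0]) cube([34, 34, 386]);
}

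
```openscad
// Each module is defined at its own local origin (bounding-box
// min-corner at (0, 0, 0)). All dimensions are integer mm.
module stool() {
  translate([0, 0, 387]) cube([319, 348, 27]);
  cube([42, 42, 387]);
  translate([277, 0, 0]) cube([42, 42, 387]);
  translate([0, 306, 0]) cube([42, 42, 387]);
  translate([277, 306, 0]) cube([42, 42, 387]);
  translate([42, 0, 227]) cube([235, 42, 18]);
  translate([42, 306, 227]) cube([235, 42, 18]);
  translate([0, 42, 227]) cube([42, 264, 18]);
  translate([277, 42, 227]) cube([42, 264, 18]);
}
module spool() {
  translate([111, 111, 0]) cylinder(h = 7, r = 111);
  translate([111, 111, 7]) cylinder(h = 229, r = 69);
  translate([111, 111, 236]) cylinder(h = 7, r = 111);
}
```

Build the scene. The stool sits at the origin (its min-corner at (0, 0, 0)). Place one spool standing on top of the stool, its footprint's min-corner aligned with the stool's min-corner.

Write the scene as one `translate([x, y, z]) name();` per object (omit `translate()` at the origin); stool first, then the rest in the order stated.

stool();
translate([0, 0, 414]) spool();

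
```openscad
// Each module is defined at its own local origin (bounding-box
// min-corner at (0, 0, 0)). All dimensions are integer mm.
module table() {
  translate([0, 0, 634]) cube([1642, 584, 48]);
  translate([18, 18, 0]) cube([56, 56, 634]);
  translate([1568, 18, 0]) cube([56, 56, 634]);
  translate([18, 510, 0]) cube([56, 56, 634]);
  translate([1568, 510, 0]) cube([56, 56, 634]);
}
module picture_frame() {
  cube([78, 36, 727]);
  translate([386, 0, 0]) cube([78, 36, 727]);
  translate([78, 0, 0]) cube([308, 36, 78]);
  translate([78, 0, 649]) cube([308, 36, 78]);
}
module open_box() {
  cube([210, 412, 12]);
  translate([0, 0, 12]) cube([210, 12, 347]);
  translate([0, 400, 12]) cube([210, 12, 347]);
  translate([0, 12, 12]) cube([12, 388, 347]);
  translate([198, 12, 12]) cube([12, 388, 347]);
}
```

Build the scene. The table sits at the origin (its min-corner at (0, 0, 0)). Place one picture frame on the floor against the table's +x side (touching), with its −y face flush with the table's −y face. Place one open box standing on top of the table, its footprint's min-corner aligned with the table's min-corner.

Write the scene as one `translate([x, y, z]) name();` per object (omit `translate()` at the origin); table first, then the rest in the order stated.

table();
translate([1642, 0, 0]) picture_frame();
translate([0, 0, 682]) open_box();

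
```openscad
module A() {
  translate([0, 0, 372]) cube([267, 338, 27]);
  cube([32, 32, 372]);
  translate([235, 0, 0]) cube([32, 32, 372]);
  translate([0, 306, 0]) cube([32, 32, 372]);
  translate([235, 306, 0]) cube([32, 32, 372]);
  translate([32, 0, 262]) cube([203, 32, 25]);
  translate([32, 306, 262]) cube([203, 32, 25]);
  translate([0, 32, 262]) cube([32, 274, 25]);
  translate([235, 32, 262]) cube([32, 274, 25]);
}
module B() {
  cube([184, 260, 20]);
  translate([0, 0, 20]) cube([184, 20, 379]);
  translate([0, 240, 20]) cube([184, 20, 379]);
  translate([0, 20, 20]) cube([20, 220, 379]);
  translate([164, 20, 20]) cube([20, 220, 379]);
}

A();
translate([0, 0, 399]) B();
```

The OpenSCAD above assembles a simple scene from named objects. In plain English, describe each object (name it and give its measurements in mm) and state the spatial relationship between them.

A is a four-legged stool. The seat is a 267×338×27 mm slab whose top surface is at z = 399 mm; four square legs, each 32×32 mm in cross-section, run from the floor (z = 0) to the underside of the seat, each flush with a corner of the seat. Four stretchers, 32 mm wide and 25 mm tall, connect adjacent legs with their undersides at z = 262 mm, each running between the inner faces of the legs it joins and aligned with the legs' outer faces on the other axis.

B is an open-topped rectangular box: outside dimensions 184×260×399 mm, with a uniform wall and base thickness of 20 mm. The base is a full 184×260 slab on the floor; four walls sit on top of the base. The front and back walls (the −y and +y sides) span the full width; the two side walls fit between them.

The open box is on top of the stool.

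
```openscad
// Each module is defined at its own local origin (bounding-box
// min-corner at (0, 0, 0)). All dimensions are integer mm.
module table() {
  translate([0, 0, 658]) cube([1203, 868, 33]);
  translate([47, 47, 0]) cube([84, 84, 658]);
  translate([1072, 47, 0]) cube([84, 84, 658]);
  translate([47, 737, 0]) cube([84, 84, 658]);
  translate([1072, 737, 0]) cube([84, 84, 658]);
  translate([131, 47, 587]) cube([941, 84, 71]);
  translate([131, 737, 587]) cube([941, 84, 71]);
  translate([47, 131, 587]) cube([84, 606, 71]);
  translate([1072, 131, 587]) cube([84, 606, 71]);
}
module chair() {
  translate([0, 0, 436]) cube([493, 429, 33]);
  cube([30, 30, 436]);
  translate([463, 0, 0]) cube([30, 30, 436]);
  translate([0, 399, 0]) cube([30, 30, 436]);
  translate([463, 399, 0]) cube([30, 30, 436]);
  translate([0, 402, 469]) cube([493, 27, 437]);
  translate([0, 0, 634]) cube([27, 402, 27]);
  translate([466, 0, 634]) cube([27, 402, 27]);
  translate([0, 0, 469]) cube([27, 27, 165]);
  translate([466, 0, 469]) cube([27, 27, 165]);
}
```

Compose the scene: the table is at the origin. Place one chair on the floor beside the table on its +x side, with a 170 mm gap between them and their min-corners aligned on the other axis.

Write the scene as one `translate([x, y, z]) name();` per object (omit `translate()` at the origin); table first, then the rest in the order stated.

table();
translate([1373, 0, 0]) chair();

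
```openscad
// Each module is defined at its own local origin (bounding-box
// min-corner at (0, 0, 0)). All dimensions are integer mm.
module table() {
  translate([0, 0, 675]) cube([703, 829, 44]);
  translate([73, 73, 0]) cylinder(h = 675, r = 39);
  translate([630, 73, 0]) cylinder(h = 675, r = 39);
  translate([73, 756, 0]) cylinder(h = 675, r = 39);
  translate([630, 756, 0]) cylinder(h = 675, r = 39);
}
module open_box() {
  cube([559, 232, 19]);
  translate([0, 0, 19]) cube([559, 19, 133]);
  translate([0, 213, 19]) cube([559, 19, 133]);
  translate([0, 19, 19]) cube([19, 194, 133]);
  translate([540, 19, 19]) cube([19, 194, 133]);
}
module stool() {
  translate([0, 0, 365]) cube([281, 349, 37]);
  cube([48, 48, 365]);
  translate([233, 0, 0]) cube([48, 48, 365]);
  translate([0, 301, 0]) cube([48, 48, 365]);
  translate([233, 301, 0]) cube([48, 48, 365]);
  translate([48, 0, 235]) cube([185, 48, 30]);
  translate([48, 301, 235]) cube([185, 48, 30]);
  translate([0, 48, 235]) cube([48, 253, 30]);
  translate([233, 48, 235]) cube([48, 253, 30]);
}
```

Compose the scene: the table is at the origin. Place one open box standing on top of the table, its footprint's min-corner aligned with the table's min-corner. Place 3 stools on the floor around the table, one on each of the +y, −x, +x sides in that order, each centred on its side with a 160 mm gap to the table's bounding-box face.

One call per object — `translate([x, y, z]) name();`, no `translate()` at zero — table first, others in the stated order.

table();
translate([0, 0, 719]) open_box();
translate([211, 989, 0]) stool();
translate([-441, 240, 0]) stool();
translate([863, 240, 0]) stool();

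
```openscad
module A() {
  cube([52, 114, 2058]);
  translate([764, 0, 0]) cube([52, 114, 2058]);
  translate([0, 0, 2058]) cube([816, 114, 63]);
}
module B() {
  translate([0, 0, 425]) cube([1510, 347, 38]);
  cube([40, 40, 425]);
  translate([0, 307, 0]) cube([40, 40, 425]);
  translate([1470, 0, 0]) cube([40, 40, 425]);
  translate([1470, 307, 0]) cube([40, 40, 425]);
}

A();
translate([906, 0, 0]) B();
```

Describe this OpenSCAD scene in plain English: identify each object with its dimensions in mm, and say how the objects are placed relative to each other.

A is a door frame. The clear opening is 712 mm wide and 2058 mm high. Two 52 mm wide jambs, 114 mm deep, stand either side of the opening from the floor to the top of the opening. A 63 mm thick head sits across the top of both jambs, spanning the full outside width of the frame.

B is a long wooden bench with a 1510 mm (x) × 347 mm (y) seat, 38 mm thick, its top surface 463 mm above the floor. Four 40 mm square legs at the seat corners, flush with the edges, run from z = 0 to the seat underside.

The bench is on the floor beside the door frame on its +x side.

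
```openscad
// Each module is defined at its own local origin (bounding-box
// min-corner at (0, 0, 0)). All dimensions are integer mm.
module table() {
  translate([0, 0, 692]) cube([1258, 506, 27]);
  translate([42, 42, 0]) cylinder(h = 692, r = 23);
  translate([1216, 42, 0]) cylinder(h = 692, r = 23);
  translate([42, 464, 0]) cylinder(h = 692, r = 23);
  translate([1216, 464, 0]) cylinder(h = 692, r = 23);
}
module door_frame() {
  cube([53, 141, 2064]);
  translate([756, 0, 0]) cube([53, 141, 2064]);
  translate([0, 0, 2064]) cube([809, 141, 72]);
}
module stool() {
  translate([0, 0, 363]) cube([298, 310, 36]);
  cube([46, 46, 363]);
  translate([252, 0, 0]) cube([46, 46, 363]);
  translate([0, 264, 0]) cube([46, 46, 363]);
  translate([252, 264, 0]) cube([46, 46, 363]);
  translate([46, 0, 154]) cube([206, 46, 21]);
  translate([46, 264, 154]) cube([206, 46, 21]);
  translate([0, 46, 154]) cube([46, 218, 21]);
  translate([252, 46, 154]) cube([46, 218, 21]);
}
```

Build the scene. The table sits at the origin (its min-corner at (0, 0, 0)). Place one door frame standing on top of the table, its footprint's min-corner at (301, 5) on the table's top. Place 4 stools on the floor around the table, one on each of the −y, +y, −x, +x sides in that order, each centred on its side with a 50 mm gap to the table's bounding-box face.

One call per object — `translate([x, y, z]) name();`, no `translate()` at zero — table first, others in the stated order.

table();
translate([301, 5, 719]) door_frame();
translate([480, -360, 0]) stool();
translate([480, 556, 0]) stool();
translate([-348, 98, 0]) stool();
translate([1308, 98, 0]) stool();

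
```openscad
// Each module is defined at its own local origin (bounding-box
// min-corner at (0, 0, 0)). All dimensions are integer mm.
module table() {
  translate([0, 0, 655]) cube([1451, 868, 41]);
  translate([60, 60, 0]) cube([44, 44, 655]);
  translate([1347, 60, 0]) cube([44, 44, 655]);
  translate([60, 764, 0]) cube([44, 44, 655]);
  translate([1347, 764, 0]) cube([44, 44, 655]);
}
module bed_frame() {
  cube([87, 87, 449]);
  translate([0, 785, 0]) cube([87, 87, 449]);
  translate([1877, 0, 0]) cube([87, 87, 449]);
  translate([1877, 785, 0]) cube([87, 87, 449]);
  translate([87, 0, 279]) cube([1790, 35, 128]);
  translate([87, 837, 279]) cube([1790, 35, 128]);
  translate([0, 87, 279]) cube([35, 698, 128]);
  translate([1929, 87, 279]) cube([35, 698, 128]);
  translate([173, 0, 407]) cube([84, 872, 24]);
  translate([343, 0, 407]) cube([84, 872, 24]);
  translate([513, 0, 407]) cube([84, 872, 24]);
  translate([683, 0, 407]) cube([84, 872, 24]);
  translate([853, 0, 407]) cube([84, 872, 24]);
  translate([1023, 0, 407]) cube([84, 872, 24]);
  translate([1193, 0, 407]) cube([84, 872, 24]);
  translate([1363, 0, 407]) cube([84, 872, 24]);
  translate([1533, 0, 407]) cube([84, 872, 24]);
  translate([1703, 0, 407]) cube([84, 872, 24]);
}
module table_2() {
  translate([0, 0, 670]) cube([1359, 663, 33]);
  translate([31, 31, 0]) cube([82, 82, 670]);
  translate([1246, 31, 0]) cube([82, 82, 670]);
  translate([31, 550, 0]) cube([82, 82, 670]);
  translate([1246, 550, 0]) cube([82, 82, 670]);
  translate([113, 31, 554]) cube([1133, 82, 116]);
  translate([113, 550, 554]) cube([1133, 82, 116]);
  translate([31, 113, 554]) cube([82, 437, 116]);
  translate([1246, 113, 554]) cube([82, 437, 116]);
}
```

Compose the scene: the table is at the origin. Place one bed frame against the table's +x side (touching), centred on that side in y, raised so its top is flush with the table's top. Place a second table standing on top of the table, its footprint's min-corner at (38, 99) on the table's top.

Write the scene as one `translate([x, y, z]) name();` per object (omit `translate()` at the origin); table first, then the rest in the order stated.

table();
translate([1451, -2, 247]) bed_frame();
translate([38, 99, 696]) table_2();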